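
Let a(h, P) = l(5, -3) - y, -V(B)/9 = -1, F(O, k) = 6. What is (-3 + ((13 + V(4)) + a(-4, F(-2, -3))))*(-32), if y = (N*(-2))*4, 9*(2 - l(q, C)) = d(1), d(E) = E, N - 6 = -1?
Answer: -17536/9 ≈ -1948.4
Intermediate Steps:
N = 5 (N = 6 - 1 = 5)
l(q, C) = 17/9 (l(q, C) = 2 - ⅑*1 = 2 - ⅑ = 17/9)
V(B) = 9 (V(B) = -9*(-1) = 9)
y = -40 (y = (5*(-2))*4 = -10*4 = -40)
a(h, P) = 377/9 (a(h, P) = 17/9 - 1*(-40) = 17/9 + 40 = 377/9)
(-3 + ((13 + V(4)) + a(-4, F(-2, -3))))*(-32) = (-3 + ((13 + 9) + 377/9))*(-32) = (-3 + (22 + 377/9))*(-32) = (-3 + 575/9)*(-32) = (548/9)*(-32) = -17536/9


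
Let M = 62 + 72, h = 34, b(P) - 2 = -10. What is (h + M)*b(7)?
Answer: -1344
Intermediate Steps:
b(P) = -8 (b(P) = 2 - 10 = -8)
M = 134
(h + M)*b(7) = (34 + 134)*(-8) = 168*(-8) = -1344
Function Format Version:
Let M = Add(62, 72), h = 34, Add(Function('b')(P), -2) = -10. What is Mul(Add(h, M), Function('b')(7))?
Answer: -1344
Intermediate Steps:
Function('b')(P) = -8 (Function('b')(P) = Add(2, -10) = -8)
M = 134
Mul(Add(h, M), Function('b')(7)) = Mul(Add(34, 134), -8) = Mul(168, -8) = -1344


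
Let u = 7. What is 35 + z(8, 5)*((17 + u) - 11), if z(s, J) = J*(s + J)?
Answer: 880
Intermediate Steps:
z(s, J) = J*(J + s)
35 + z(8, 5)*((17 + u) - 11) = 35 + (5*(5 + 8))*((17 + 7) - 11) = 35 + (5*13)*(24 - 11) = 35 + 65*13 = 35 + 845 = 880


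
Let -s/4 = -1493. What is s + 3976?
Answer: 9948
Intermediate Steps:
s = 5972 (s = -4*(-1493) = 5972)
s + 3976 = 5972 + 3976 = 9948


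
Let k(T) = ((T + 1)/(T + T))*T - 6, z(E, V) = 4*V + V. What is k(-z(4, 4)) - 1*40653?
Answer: -81337/2 ≈ -40669.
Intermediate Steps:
z(E, V) = 5*V
k(T) = -11/2 + T/2 (k(T) = ((1 + T)/((2*T)))*T - 6 = ((1 + T)*(1/(2*T)))*T - 6 = ((1 + T)/(2*T))*T - 6 = (1/2 + T/2) - 6 = -11/2 + T/2)
k(-z(4, 4)) - 1*40653 = (-11/2 + (-5*4)/2) - 1*40653 = (-11/2 + (-1*20)/2) - 40653 = (-11/2 + (1/2)*(-20)) - 40653 = (-11/2 - 10) - 40653 = -31/2 - 40653 = -81337/2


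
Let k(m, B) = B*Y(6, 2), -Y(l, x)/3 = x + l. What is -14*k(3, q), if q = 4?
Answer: 1344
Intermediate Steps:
Y(l, x) = -3*l - 3*x (Y(l, x) = -3*(x + l) = -3*(l + x) = -3*l - 3*x)
k(m, B) = -24*B (k(m, B) = B*(-3*6 - 3*2) = B*(-18 - 6) = B*(-24) = -24*B)
-14*k(3, q) = -(-336)*4 = -14*(-96) = 1344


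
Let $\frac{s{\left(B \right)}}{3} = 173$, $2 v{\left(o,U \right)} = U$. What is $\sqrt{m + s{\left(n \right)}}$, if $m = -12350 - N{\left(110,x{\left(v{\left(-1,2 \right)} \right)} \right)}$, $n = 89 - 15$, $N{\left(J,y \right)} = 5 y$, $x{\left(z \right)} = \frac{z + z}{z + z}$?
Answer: $2 i \sqrt{2959} \approx 108.79 i$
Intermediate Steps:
$v{\left(o,U \right)} = \frac{U}{2}$
$x{\left(z \right)} = 1$ ($x{\left(z \right)} = \frac{2 z}{2 z} = 2 z \frac{1}{2 z} = 1$)
$n = 74$ ($n = 89 - 15 = 74$)
$s{\left(B \right)} = 519$ ($s{\left(B \right)} = 3 \cdot 173 = 519$)
$m = -12355$ ($m = -12350 - 5 \cdot 1 = -12350 - 5 = -12355$)
$\sqrt{m + s{\left(n \right)}} = \sqrt{-12355 + 519} = \sqrt{-11836} = 2 i \sqrt{2959}$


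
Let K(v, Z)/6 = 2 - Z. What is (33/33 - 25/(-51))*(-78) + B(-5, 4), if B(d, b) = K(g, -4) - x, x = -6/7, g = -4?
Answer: -9446/119 ≈ -79.378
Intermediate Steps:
K(v, Z) = 12 - 6*Z (K(v, Z) = 6*(2 - Z) = 12 - 6*Z)
x = -6/7 (x = -6*1/7 = -6/7 ≈ -0.85714)
B(d, b) = 258/7 (B(d, b) = (12 - 6*(-4)) - 1*(-6/7) = (12 + 24) + 6/7 = 36 + 6/7 = 258/7)
(33/33 - 25/(-51))*(-78) + B(-5, 4) = (33/33 - 25/(-51))*(-78) + 258/7 = (33*(1/33) - 25*(-1/51))*(-78) + 258/7 = (1 + 25/51)*(-78) + 258/7 = (76/51)*(-78) + 258/7 = -1976/17 + 258/7 = -9446/119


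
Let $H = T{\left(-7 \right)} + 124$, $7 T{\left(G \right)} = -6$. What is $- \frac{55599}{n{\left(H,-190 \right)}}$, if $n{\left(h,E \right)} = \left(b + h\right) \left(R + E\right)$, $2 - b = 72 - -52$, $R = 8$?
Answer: $\frac{55599}{208} \approx 267.3$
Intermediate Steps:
$b = -122$ ($b = 2 - \left(72 - -52\right) = 2 - \left(72 + 52\right) = 2 - 124 = -122$)
$T{\left(G \right)} = - \frac{6}{7}$ ($T{\left(G \right)} = \frac{1}{7} \left(-6\right) = - \frac{6}{7}$)
$H = \frac{862}{7}$ ($H = - \frac{6}{7} + 124 = \frac{862}{7} \approx 123.14$)
$n{\left(h,E \right)} = \left(-122 + h\right) \left(8 + E\right)$
$- \frac{55599}{n{\left(H,-190 \right)}} = - \frac{55599}{-976 - -23180 + 8 \cdot \frac{862}{7} - \frac{163780}{7}} = - \frac{55599}{-976 + 23180 + \frac{6896}{7} - \frac{163780}{7}} = - \frac{55599}{-208} = \left(-55599\right) \left(- \frac{1}{208}\right) = \frac{55599}{208}$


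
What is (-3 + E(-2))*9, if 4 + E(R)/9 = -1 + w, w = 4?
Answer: -108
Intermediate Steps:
E(R) = -9 (E(R) = -36 + 9*(-1 + 4) = -36 + 9*3 = -36 + 27 = -9)
(-3 + E(-2))*9 = (-3 - 9)*9 = -12*9 = -108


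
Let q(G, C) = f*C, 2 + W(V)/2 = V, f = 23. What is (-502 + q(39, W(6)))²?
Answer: 101124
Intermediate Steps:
W(V) = -4 + 2*V
q(G, C) = 23*C
(-502 + q(39, W(6)))² = (-502 + 23*(-4 + 2*6))² = (-502 + 23*(-4 + 12))² = (-502 + 23*8)² = (-502 + 184)² = (-318)² = 101124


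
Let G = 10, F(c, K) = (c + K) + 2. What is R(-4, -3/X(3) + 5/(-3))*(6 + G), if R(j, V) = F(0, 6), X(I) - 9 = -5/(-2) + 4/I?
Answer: 128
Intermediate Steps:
X(I) = 23/2 + 4/I (X(I) = 9 + (-5/(-2) + 4/I) = 9 + (-5*(-1/2) + 4/I) = 9 + (5/2 + 4/I) = 23/2 + 4/I)
F(c, K) = 2 + K + c (F(c, K) = (K + c) + 2 = 2 + K + c)
R(j, V) = 8 (R(j, V) = 2 + 6 + 0 = 8)
R(-4, -3/X(3) + 5/(-3))*(6 + G) = 8*(6 + 10) = 8*16 = 128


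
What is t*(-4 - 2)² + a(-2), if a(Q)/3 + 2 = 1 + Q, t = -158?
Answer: -5697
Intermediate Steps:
a(Q) = -3 + 3*Q (a(Q) = -6 + 3*(1 + Q) = -6 + (3 + 3*Q) = -3 + 3*Q)
t*(-4 - 2)² + a(-2) = -158*(-4 - 2)² + (-3 + 3*(-2)) = -158*(-6)² + (-3 - 6) = -158*36 - 9 = -5688 - 9 = -5697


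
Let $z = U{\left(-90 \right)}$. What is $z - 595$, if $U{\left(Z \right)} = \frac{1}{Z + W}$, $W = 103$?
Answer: $- \frac{7734}{13} \approx -594.92$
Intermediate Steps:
$U{\left(Z \right)} = \frac{1}{103 + Z}$ ($U{\left(Z \right)} = \frac{1}{Z + 103} = \frac{1}{103 + Z}$)
$z = \frac{1}{13}$ ($z = \frac{1}{103 - 90} = \frac{1}{13} \approx 0.076923$)
$z - 595 = \frac{1}{13} - 595 = - \frac{7734}{13}$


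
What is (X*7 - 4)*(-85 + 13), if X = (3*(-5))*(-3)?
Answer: -22392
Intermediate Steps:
X = 45 (X = -15*(-3) = 45)
(X*7 - 4)*(-85 + 13) = (45*7 - 4)*(-85 + 13) = (315 - 4)*(-72) = 311*(-72) = -22392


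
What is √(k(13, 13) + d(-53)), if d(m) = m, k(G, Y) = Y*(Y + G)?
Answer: √285 ≈ 16.882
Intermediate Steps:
k(G, Y) = Y*(G + Y)
√(k(13, 13) + d(-53)) = √(13*(13 + 13) - 53) = √(13*26 - 53) = √(338 - 53) = √285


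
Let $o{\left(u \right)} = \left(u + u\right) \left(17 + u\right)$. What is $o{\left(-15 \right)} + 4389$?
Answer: $4329$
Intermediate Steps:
$o{\left(u \right)} = 2 u \left(17 + u\right)$
$o{\left(-15 \right)} + 4389 = 2 \left(-15\right) \left(17 - 15\right) + 4389 = 2 \left(-15\right) 2 + 4389 = -60 + 4389 = 4329$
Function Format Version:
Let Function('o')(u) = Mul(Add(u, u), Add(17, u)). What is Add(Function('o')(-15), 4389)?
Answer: 4329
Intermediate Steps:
Function('o')(u) = Mul(2, u, Add(17, u)) (Function('o')(u) = Mul(Mul(2, u), Add(17, u)) = Mul(2, u, Add(17, u)))
Add(Function('o')(-15), 4389) = Add(Mul(2, -15, Add(17, -15)), 4389) = Add(Mul(2, -15, 2), 4389) = Add(-60, 4389) = 4329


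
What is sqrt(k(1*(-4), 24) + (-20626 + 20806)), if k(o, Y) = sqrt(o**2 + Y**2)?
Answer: 2*sqrt(45 + sqrt(37)) ≈ 14.294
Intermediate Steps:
k(o, Y) = sqrt(Y**2 + o**2)
sqrt(k(1*(-4), 24) + (-20626 + 20806)) = sqrt(sqrt(24**2 + (1*(-4))**2) + (-20626 + 20806)) = sqrt(sqrt(576 + (-4)**2) + 180) = sqrt(sqrt(576 + 16) + 180) = sqrt(sqrt(592) + 180) = sqrt(4*sqrt(37) + 180) = sqrt(180 + 4*sqrt(37))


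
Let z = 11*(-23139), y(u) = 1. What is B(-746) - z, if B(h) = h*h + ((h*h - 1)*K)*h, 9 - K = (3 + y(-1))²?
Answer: 2906932375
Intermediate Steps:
z = -254529
K = -7 (K = 9 - (3 + 1)² = 9 - 1*4² = 9 - 1*16 = 9 - 16 = -7)
B(h) = h² + h*(7 - 7*h²) (B(h) = h*h + ((h*h - 1)*(-7))*h = h² + ((h² - 1)*(-7))*h = h² + ((-1 + h²)*(-7))*h = h² + (7 - 7*h²)*h = h² + h*(7 - 7*h²))
B(-746) - z = -746*(7 - 746 - 7*(-746)²) - 1*(-254529) = -746*(7 - 746 - 7*556516) + 254529 = -746*(7 - 746 - 3895612) + 254529 = -746*(-3896351) + 254529 = 2906677846 + 254529 = 2906932375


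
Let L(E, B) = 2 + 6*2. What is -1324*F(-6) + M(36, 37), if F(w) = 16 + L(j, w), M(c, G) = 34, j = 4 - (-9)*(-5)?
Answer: -39686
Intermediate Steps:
j = -41 (j = 4 - 3*15 = 4 - 45 = -41)
L(E, B) = 14 (L(E, B) = 2 + 12 = 14)
F(w) = 30 (F(w) = 16 + 14 = 30)
-1324*F(-6) + M(36, 37) = -1324*30 + 34 = -39720 + 34 = -39686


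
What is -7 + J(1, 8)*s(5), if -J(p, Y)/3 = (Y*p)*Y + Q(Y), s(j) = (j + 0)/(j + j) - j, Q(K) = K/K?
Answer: 1741/2 ≈ 870.50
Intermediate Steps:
Q(K) = 1
s(j) = ½ - j (s(j) = j/((2*j)) - j = j*(1/(2*j)) - j = ½ - j)
J(p, Y) = -3 - 3*p*Y² (J(p, Y) = -3*((Y*p)*Y + 1) = -3*(p*Y² + 1) = -3*(1 + p*Y²) = -3 - 3*p*Y²)
-7 + J(1, 8)*s(5) = -7 + (-3 - 3*1*8²)*(½ - 1*5) = -7 + (-3 - 3*1*64)*(½ - 5) = -7 + (-3 - 192)*(-9/2) = -7 - 195*(-9/2) = -7 + 1755/2 = 1741/2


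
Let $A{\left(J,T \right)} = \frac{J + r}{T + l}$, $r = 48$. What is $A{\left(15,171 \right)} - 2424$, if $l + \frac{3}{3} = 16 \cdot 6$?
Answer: $- \frac{92103}{38} \approx -2423.8$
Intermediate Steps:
$l = 95$ ($l = -1 + 16 \cdot 6 = -1 + 96 = 95$)
$A{\left(J,T \right)} = \frac{48 + J}{95 + T}$ ($A{\left(J,T \right)} = \frac{J + 48}{T + 95} = \frac{48 + J}{95 + T}$)
$A{\left(15,171 \right)} - 2424 = \frac{48 + 15}{95 + 171} - 2424 = \frac{1}{266} \cdot 63 - 2424 = \frac{9}{38} - 2424 = - \frac{92103}{38}$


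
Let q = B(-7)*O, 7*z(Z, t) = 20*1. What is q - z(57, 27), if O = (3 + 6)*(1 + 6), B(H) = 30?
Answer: 13210/7 ≈ 1887.1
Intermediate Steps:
z(Z, t) = 20/7 (z(Z, t) = (20*1)/7 = (⅐)*20 = 20/7)
O = 63 (O = 9*7 = 63)
q = 1890 (q = 30*63 = 1890)
q - z(57, 27) = 1890 - 1*20/7 = 1890 - 20/7 = 13210/7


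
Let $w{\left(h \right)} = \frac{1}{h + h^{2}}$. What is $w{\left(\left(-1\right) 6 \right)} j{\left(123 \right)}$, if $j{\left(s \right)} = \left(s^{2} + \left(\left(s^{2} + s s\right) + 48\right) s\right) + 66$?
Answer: $\frac{1247611}{10} \approx 1.2476 \cdot 10^{5}$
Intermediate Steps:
$j{\left(s \right)} = 66 + s^{2} + s \left(48 + 2 s^{2}\right)$ ($j{\left(s \right)} = \left(s^{2} + \left(\left(s^{2} + s^{2}\right) + 48\right) s\right) + 66 = \left(s^{2} + \left(2 s^{2} + 48\right) s\right) + 66 = \left(s^{2} + \left(48 + 2 s^{2}\right) s\right) + 66 = \left(s^{2} + s \left(48 + 2 s^{2}\right)\right) + 66 = 66 + s^{2} + s \left(48 + 2 s^{2}\right)$)
$w{\left(\left(-1\right) 6 \right)} j{\left(123 \right)} = \frac{1}{\left(-1\right) 6 \left(1 - 6\right)} \left(66 + 123^{2} + 2 \cdot 123^{3} + 48 \cdot 123\right) = \frac{1}{\left(-6\right) \left(1 - 6\right)} \left(66 + 15129 + 2 \cdot 1860867 + 5904\right) = - \frac{1}{6 \left(-5\right)} \left(66 + 15129 + 3721734 + 5904\right) = \left(- \frac{1}{6}\right) \left(- \frac{1}{5}\right) 3742833 = \frac{1}{30} \cdot 3742833 = \frac{1247611}{10}$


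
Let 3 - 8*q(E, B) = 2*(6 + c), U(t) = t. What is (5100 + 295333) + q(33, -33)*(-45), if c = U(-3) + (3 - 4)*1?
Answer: 2403509/8 ≈ 3.0044e+5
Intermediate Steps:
c = -4 (c = -3 + (3 - 4)*1 = -3 - 1*1 = -3 - 1 = -4)
q(E, B) = -1/8 (q(E, B) = 3/8 - (6 - 4)/4 = 3/8 - 2/4 = 3/8 - 1/8*4 = 3/8 - 1/2 = -1/8)
(5100 + 295333) + q(33, -33)*(-45) = (5100 + 295333) - 1/8*(-45) = 300433 + 45/8 = 2403509/8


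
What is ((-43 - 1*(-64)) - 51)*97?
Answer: -2910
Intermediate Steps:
((-43 - 1*(-64)) - 51)*97 = ((-43 + 64) - 51)*97 = (21 - 51)*97 = -30*97 = -2910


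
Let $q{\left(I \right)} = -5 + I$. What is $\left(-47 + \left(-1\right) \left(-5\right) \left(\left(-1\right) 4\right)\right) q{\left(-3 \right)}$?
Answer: $536$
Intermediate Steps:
$\left(-47 + \left(-1\right) \left(-5\right) \left(\left(-1\right) 4\right)\right) q{\left(-3 \right)} = \left(-47 + \left(-1\right) \left(-5\right) \left(\left(-1\right) 4\right)\right) \left(-5 - 3\right) = \left(-47 + 5 \left(-4\right)\right) \left(-8\right) = \left(-47 - 20\right) \left(-8\right) = \left(-67\right) \left(-8\right) = 536$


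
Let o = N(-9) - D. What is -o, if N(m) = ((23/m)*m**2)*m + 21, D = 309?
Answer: -1575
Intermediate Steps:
N(m) = 21 + 23*m**2 (N(m) = (23*m)*m + 21 = 23*m**2 + 21 = 21 + 23*m**2)
o = 1575 (o = (21 + 23*(-9)**2) - 1*309 = (21 + 23*81) - 309 = (21 + 1863) - 309 = 1884 - 309 = 1575)
-o = -1*1575 = -1575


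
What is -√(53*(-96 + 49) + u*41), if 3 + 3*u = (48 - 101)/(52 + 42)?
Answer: -I*√201967554/282 ≈ -50.396*I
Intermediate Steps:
u = -335/282 (u = -1 + ((48 - 101)/(52 + 42))/3 = -1 + (-53/94)/3 = -1 + (-53*1/94)/3 = -1 + (⅓)*(-53/94) = -1 - 53/282 = -335/282 ≈ -1.1879)
-√(53*(-96 + 49) + u*41) = -√(53*(-96 + 49) - 335/282*41) = -√(53*(-47) - 13735/282) = -√(-2491 - 13735/282) = -√(-716197/282) = -I*√201967554/282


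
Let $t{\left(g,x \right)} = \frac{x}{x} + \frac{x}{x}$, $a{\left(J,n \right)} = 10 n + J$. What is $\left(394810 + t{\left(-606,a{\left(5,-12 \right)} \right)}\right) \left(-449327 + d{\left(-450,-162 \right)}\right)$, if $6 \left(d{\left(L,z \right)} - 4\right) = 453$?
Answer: $-177368303970$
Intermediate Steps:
$d{\left(L,z \right)} = \frac{159}{2}$ ($d{\left(L,z \right)} = 4 + \frac{1}{6} \cdot 453 = 4 + \frac{151}{2} = \frac{159}{2}$)
$a{\left(J,n \right)} = J + 10 n$
$t{\left(g,x \right)} = 2$ ($t{\left(g,x \right)} = 1 + 1 = 2$)
$\left(394810 + t{\left(-606,a{\left(5,-12 \right)} \right)}\right) \left(-449327 + d{\left(-450,-162 \right)}\right) = \left(394810 + 2\right) \left(-449327 + \frac{159}{2}\right) = 394812 \left(- \frac{898495}{2}\right) = -177368303970$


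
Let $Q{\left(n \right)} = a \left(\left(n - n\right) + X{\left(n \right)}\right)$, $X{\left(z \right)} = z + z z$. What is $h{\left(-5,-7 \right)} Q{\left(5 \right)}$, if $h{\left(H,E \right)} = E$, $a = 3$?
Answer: $-630$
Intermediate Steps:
$X{\left(z \right)} = z + z^{2}$
$Q{\left(n \right)} = 3 n \left(1 + n\right)$ ($Q{\left(n \right)} = 3 \left(\left(n - n\right) + n \left(1 + n\right)\right) = 3 \left(0 + n \left(1 + n\right)\right) = 3 n \left(1 + n\right)$)
$h{\left(-5,-7 \right)} Q{\left(5 \right)} = - 7 \cdot 3 \cdot 5 \left(1 + 5\right) = - 7 \cdot 3 \cdot 5 \cdot 6 = \left(-7\right) 90 = -630$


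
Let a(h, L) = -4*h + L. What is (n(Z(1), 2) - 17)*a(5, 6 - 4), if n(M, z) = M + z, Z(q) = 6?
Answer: 162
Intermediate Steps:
a(h, L) = L - 4*h
(n(Z(1), 2) - 17)*a(5, 6 - 4) = ((6 + 2) - 17)*((6 - 4) - 4*5) = (8 - 17)*(2 - 20) = -9*(-18) = 162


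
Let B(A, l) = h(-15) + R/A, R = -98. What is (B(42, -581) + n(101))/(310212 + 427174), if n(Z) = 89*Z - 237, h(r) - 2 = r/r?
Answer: 13129/1106079 ≈ 0.011870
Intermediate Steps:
h(r) = 3 (h(r) = 2 + r/r = 2 + 1 = 3)
n(Z) = -237 + 89*Z
B(A, l) = 3 - 98/A
(B(42, -581) + n(101))/(310212 + 427174) = ((3 - 98/42) + (-237 + 89*101))/(310212 + 427174) = ((3 - 98*1/42) + (-237 + 8989))/737386 = ((3 - 7/3) + 8752)*(1/737386) = (⅔ + 8752)*(1/737386) = (26258/3)*(1/737386) = 13129/1106079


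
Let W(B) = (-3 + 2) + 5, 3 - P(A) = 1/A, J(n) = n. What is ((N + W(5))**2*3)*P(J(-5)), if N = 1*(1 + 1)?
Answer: 1728/5 ≈ 345.60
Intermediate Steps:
P(A) = 3 - 1/A
N = 2 (N = 1*2 = 2)
W(B) = 4 (W(B) = -1 + 5 = 4)
((N + W(5))**2*3)*P(J(-5)) = ((2 + 4)**2*3)*(3 - 1/(-5)) = (6**2*3)*(3 - 1*(-1/5)) = (36*3)*(3 + 1/5) = 108*(16/5) = 1728/5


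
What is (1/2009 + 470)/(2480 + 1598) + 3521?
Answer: 28847447973/8192702 ≈ 3521.1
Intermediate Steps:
(1/2009 + 470)/(2480 + 1598) + 3521 = (1/2009 + 470)/4078 + 3521 = (944231/2009)*(1/4078) + 3521 = 944231/8192702 + 3521 = 28847447973/8192702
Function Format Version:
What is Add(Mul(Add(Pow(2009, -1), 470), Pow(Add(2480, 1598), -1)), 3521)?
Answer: Rational(28847447973, 8192702) ≈ 3521.1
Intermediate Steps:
Add(Mul(Add(Pow(2009, -1), 470), Pow(Add(2480, 1598), -1)), 3521) = Add(Mul(Add(Rational(1, 2009), 470), Pow(4078, -1)), 3521) = Add(Mul(Rational(944231, 2009), Rational(1, 4078)), 3521) = Add(Rational(944231, 8192702), 3521) = Rational(28847447973, 8192702)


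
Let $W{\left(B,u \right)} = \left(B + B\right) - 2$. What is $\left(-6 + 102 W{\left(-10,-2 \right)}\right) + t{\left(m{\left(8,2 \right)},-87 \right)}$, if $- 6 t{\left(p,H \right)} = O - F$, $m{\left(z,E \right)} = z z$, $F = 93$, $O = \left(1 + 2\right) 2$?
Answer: $- \frac{4471}{2} \approx -2235.5$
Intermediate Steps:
$O = 6$ ($O = 3 \cdot 2 = 6$)
$W{\left(B,u \right)} = -2 + 2 B$ ($W{\left(B,u \right)} = 2 B - 2 = -2 + 2 B$)
$m{\left(z,E \right)} = z^{2}$
$t{\left(p,H \right)} = \frac{29}{2}$ ($t{\left(p,H \right)} = - \frac{6 - 93}{6} = \left(- \frac{1}{6}\right) \left(-87\right) = \frac{29}{2}$)
$\left(-6 + 102 W{\left(-10,-2 \right)}\right) + t{\left(m{\left(8,2 \right)},-87 \right)} = \left(-6 + 102 \left(-2 + 2 \left(-10\right)\right)\right) + \frac{29}{2} = \left(-6 + 102 \left(-2 - 20\right)\right) + \frac{29}{2} = \left(-6 + 102 \left(-22\right)\right) + \frac{29}{2} = \left(-6 - 2244\right) + \frac{29}{2} = -2250 + \frac{29}{2} = - \frac{4471}{2}$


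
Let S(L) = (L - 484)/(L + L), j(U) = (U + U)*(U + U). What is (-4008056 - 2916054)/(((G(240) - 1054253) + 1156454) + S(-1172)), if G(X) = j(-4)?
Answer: -1014382115/14981926 ≈ -67.707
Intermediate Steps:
j(U) = 4*U² (j(U) = (2*U)*(2*U) = 4*U²)
G(X) = 64 (G(X) = 4*(-4)² = 4*16 = 64)
S(L) = (-484 + L)/(2*L) (S(L) = (-484 + L)/((2*L)) = (-484 + L)*(1/(2*L)) = (-484 + L)/(2*L))
(-4008056 - 2916054)/(((G(240) - 1054253) + 1156454) + S(-1172)) = (-4008056 - 2916054)/(((64 - 1054253) + 1156454) + (½)*(-484 - 1172)/(-1172)) = -6924110/((-1054189 + 1156454) + (½)*(-1/1172)*(-1656)) = -6924110/(102265 + 207/293) = -6924110/29963852/293 = -6924110*293/29963852 = -1014382115/14981926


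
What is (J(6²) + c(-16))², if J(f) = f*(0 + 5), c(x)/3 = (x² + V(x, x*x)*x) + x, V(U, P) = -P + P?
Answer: 810000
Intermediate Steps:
V(U, P) = 0
c(x) = 3*x + 3*x² (c(x) = 3*((x² + 0*x) + x) = 3*((x² + 0) + x) = 3*(x² + x) = 3*(x + x²) = 3*x + 3*x²)
J(f) = 5*f (J(f) = f*5 = 5*f)
(J(6²) + c(-16))² = (5*6² + 3*(-16)*(1 - 16))² = (5*36 + 3*(-16)*(-15))² = (180 + 720)² = 900² = 810000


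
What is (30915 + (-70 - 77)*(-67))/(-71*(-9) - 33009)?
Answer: -6794/5395 ≈ -1.2593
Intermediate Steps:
(30915 + (-70 - 77)*(-67))/(-71*(-9) - 33009) = (30915 - 147*(-67))/(639 - 33009) = (30915 + 9849)/(-32370) = 40764*(-1/32370) = -6794/5395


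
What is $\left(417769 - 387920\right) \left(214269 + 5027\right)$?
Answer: $6545766304$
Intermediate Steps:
$\left(417769 - 387920\right) \left(214269 + 5027\right) = 29849 \cdot 219296 = 6545766304$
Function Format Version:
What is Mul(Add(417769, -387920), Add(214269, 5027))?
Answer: 6545766304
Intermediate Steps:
Mul(Add(417769, -387920), Add(214269, 5027)) = Mul(29849, 219296) = 6545766304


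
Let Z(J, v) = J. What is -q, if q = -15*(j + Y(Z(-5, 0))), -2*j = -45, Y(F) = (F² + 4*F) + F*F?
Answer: 1575/2 ≈ 787.50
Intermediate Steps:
Y(F) = 2*F² + 4*F (Y(F) = (F² + 4*F) + F² = 2*F² + 4*F)
j = 45/2 (j = -½*(-45) = 45/2 ≈ 22.500)
q = -1575/2 (q = -15*(45/2 + 2*(-5)*(2 - 5)) = -15*(45/2 + 2*(-5)*(-3)) = -15*(45/2 + 30) = -15*105/2 = -1575/2 ≈ -787.50)
-q = -1*(-1575/2) = 1575/2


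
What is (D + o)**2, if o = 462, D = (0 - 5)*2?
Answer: 204304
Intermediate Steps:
D = -10 (D = -5*2 = -10)
(D + o)**2 = (-10 + 462)**2 = 452**2 = 204304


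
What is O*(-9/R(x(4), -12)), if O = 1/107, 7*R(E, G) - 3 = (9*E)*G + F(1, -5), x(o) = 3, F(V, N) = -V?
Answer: 9/4922 ≈ 0.0018285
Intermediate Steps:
R(E, G) = 2/7 + 9*E*G/7 (R(E, G) = 3/7 + ((9*E)*G - 1*1)/7 = 3/7 + (9*E*G - 1)/7 = 3/7 + (-1 + 9*E*G)/7 = 3/7 + (-1/7 + 9*E*G/7) = 2/7 + 9*E*G/7)
O = 1/107 ≈ 0.0093458
O*(-9/R(x(4), -12)) = (-9/(2/7 + (9/7)*3*(-12)))/107 = (-9/(2/7 - 324/7))/107 = (-9/(-46))/107 = (-9*(-1/46))/107 = (1/107)*(9/46) = 9/4922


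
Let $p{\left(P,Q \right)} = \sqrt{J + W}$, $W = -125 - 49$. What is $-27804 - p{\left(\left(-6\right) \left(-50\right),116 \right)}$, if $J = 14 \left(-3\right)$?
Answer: $-27804 - 6 i \sqrt{6} \approx -27804.0 - 14.697 i$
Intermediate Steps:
$W = -174$ ($W = -125 - 49 = -174$)
$J = -42$
$p{\left(P,Q \right)} = 6 i \sqrt{6}$ ($p{\left(P,Q \right)} = \sqrt{-42 - 174} = \sqrt{-216} = 6 i \sqrt{6}$)
$-27804 - p{\left(\left(-6\right) \left(-50\right),116 \right)} = -27804 - 6 i \sqrt{6}$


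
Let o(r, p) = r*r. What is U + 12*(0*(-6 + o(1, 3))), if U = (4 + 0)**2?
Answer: 16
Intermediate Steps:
o(r, p) = r**2
U = 16 (U = 4**2 = 16)
U + 12*(0*(-6 + o(1, 3))) = 16 + 12*(0*(-6 + 1**2)) = 16 + 12*(0*(-6 + 1)) = 16 + 12*(0*(-5)) = 16 + 12*0 = 16 + 0 = 16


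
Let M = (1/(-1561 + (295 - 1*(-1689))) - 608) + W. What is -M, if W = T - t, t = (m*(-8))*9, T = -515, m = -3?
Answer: 566396/423 ≈ 1339.0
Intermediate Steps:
t = 216 (t = -3*(-8)*9 = 24*9 = 216)
W = -731 (W = -515 - 1*216 = -515 - 216 = -731)
M = -566396/423 (M = (1/(-1561 + (295 - 1*(-1689))) - 608) - 731 = (1/(-1561 + (295 + 1689)) - 608) - 731 = (1/(-1561 + 1984) - 608) - 731 = (1/423 - 608) - 731 = -257183/423 - 731 = -566396/423 ≈ -1339.0)
-M = -1*(-566396/423) = 566396/423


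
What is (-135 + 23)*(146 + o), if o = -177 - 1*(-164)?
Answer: -14896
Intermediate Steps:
o = -13 (o = -177 + 164 = -13)
(-135 + 23)*(146 + o) = (-135 + 23)*(146 - 13) = -112*133 = -14896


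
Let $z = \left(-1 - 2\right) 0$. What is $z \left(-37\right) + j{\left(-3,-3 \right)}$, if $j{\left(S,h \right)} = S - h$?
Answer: $0$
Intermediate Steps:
$z = 0$ ($z = \left(-3\right) 0 = 0$)
$z \left(-37\right) + j{\left(-3,-3 \right)} = 0 \left(-37\right) - 0 = 0 + \left(-3 + 3\right) = 0 + 0 = 0$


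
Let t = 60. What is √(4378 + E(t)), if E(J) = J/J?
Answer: √4379 ≈ 66.174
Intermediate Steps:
E(J) = 1
√(4378 + E(t)) = √(4378 + 1) = √4379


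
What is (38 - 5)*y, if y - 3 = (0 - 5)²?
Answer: 924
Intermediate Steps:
y = 28 (y = 3 + (0 - 5)² = 3 + (-5)² = 3 + 25 = 28)
(38 - 5)*y = (38 - 5)*28 = 33*28 = 924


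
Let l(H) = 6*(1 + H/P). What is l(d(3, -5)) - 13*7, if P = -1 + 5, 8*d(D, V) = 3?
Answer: -1351/16 ≈ -84.438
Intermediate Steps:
d(D, V) = 3/8 (d(D, V) = (⅛)*3 = 3/8)
P = 4
l(H) = 6 + 3*H/2 (l(H) = 6*(1 + H/4) = 6 + 3*H/2)
l(d(3, -5)) - 13*7 = (6 + (3/2)*(3/8)) - 13*7 = (6 + 9/16) - 91 = 105/16 - 91 = -1351/16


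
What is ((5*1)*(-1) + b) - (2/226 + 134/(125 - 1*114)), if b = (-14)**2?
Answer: 222260/1243 ≈ 178.81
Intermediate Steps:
b = 196
((5*1)*(-1) + b) - (2/226 + 134/(125 - 1*114)) = ((5*1)*(-1) + 196) - (2/226 + 134/(125 - 1*114)) = (5*(-1) + 196) - (2*(1/226) + 134/(125 - 114)) = (-5 + 196) - (1/113 + 134/11) = 191 - (1/113 + 134*(1/11)) = 191 - (1/113 + 134/11) = 191 - 1*15153/1243 = 191 - 15153/1243 = 222260/1243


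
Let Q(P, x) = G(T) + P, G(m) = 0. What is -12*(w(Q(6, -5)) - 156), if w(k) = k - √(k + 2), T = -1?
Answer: 1800 + 24*√2 ≈ 1833.9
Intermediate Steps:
Q(P, x) = P (Q(P, x) = 0 + P = P)
w(k) = k - √(2 + k)
-12*(w(Q(6, -5)) - 156) = -12*((6 - √(2 + 6)) - 156) = -12*((6 - √8) - 156) = -12*((6 - 2*√2) - 156) = -12*(-150 - 2*√2) = 1800 + 24*√2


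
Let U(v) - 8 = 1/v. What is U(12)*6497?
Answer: 630209/12 ≈ 52517.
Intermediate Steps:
U(v) = 8 + 1/v
U(12)*6497 = (8 + 1/12)*6497 = (97/12)*6497 = 630209/12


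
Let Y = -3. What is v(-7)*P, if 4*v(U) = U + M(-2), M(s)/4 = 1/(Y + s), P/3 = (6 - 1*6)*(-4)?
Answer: 0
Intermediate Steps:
P = 0 (P = 3*((6 - 1*6)*(-4)) = 3*((6 - 6)*(-4)) = 3*(0*(-4)) = 3*0 = 0)
M(s) = 4/(-3 + s)
v(U) = -⅕ + U/4 (v(U) = (U + 4/(-3 - 2))/4 = (U + 4/(-5))/4 = (U + 4*(-⅕))/4 = (U - ⅘)/4 = (-⅘ + U)/4 = -⅕ + U/4)
v(-7)*P = (-⅕ + (¼)*(-7))*0 = (-⅕ - 7/4)*0 = -39/20*0 = 0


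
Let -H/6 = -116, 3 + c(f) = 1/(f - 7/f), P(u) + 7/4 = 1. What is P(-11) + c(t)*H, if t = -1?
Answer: -7891/4 ≈ -1972.8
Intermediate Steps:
P(u) = -¾ (P(u) = -7/4 + 1 = -¾)
c(f) = -3 + 1/(f - 7/f)
H = 696 (H = -6*(-116) = 696)
P(-11) + c(t)*H = -¾ + ((21 - 1 - 3*(-1)²)/(-7 + (-1)²))*696 = -¾ + ((21 - 1 - 3*1)/(-7 + 1))*696 = -¾ + ((21 - 1 - 3)/(-6))*696 = -¾ - ⅙*17*696 = -¾ - 17/6*696 = -¾ - 1972 = -7891/4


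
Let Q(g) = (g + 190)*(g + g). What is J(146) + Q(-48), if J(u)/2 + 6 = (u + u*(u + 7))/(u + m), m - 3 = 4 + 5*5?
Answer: -1191832/89 ≈ -13391.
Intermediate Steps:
m = 32 (m = 3 + (4 + 5*5) = 3 + (4 + 25) = 3 + 29 = 32)
J(u) = -12 + 2*(u + u*(7 + u))/(32 + u) (J(u) = -12 + 2*((u + u*(u + 7))/(u + 32)) = -12 + 2*((u + u*(7 + u))/(32 + u)) = -12 + 2*(u + u*(7 + u))/(32 + u))
Q(g) = 2*g*(190 + g) (Q(g) = (190 + g)*(2*g) = 2*g*(190 + g))
J(146) + Q(-48) = 2*(-192 + 146² + 2*146)/(32 + 146) + 2*(-48)*(190 - 48) = 2*(-192 + 21316 + 292)/178 + 2*(-48)*142 = 2*(1/178)*21416 - 13632 = 21416/89 - 13632 = -1191832/89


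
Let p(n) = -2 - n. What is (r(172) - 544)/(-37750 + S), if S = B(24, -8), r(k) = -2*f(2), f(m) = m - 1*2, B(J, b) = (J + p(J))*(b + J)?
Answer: 272/18891 ≈ 0.014398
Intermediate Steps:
B(J, b) = -2*J - 2*b (B(J, b) = (J + (-2 - J))*(b + J) = -2*(J + b) = -2*J - 2*b)
f(m) = -2 + m (f(m) = m - 2 = -2 + m)
r(k) = 0 (r(k) = -2*(-2 + 2) = -2*0 = 0)
S = -32 (S = -2*24 - 2*(-8) = -48 + 16 = -32)
(r(172) - 544)/(-37750 + S) = (0 - 544)/(-37750 - 32) = -544/(-37782) = -544*(-1/37782) = 272/18891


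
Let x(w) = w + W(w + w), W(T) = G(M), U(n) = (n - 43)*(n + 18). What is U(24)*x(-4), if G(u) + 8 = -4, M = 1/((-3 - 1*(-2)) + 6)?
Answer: 12768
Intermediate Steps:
M = 1/5 (M = 1/((-3 + 2) + 6) = 1/(-1 + 6) = 1/5 ≈ 0.20000)
U(n) = (-43 + n)*(18 + n)
G(u) = -12 (G(u) = -8 - 4 = -12)
W(T) = -12
x(w) = -12 + w (x(w) = w - 12 = -12 + w)
U(24)*x(-4) = (-774 + 24**2 - 25*24)*(-12 - 4) = (-774 + 576 - 600)*(-16) = -798*(-16) = 12768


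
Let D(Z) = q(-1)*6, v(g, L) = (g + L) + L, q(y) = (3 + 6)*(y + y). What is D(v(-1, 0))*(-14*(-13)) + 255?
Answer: -19401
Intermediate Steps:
q(y) = 18*y (q(y) = 9*(2*y) = 18*y)
v(g, L) = g + 2*L (v(g, L) = (L + g) + L = g + 2*L)
D(Z) = -108 (D(Z) = (18*(-1))*6 = -18*6 = -108)
D(v(-1, 0))*(-14*(-13)) + 255 = -(-1512)*(-13) + 255 = -108*182 + 255 = -19656 + 255 = -19401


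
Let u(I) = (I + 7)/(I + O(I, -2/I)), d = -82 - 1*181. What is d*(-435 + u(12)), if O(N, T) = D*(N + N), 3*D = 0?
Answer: 1367863/12 ≈ 1.1399e+5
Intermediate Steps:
D = 0 (D = (1/3)*0 = 0)
d = -263 (d = -82 - 181 = -263)
O(N, T) = 0 (O(N, T) = 0*(N + N) = 0*(2*N) = 0)
u(I) = (7 + I)/I (u(I) = (I + 7)/(I + 0) = (7 + I)/I)
d*(-435 + u(12)) = -263*(-435 + (7 + 12)/12) = -263*(-435 + (1/12)*19) = -263*(-435 + 19/12) = -263*(-5201/12) = 1367863/12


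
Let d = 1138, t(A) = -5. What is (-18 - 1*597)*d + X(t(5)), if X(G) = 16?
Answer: -699854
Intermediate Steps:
(-18 - 1*597)*d + X(t(5)) = (-18 - 1*597)*1138 + 16 = (-18 - 597)*1138 + 16 = -615*1138 + 16 = -699870 + 16 = -699854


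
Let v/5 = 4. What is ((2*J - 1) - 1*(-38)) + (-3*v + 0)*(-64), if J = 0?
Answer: 3877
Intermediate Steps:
v = 20 (v = 5*4 = 20)
((2*J - 1) - 1*(-38)) + (-3*v + 0)*(-64) = ((2*0 - 1) - 1*(-38)) + (-3*20 + 0)*(-64) = ((0 - 1) + 38) + (-60 + 0)*(-64) = (-1 + 38) - 60*(-64) = 37 + 3840 = 3877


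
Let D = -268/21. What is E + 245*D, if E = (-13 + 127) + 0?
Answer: -9038/3 ≈ -3012.7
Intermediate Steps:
E = 114 (E = 114 + 0 = 114)
D = -268/21 (D = -268*1/21 = -268/21 ≈ -12.762)
E + 245*D = 114 + 245*(-268/21) = 114 - 9380/3 = -9038/3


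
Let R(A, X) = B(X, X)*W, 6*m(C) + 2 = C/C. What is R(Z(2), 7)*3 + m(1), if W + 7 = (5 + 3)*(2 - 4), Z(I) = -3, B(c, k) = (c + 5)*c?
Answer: -34777/6 ≈ -5796.2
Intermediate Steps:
B(c, k) = c*(5 + c) (B(c, k) = (5 + c)*c = c*(5 + c))
W = -23 (W = -7 + (5 + 3)*(2 - 4) = -7 + 8*(-2) = -7 - 16 = -23)
m(C) = -1/6 (m(C) = -1/3 + (C/C)/6 = -1/3 + (1/6)*1 = -1/3 + 1/6 = -1/6)
R(A, X) = -23*X*(5 + X) (R(A, X) = (X*(5 + X))*(-23) = -23*X*(5 + X))
R(Z(2), 7)*3 + m(1) = -23*7*(5 + 7)*3 - 1/6 = -23*7*12*3 - 1/6 = -1932*3 - 1/6 = -5796 - 1/6 = -34777/6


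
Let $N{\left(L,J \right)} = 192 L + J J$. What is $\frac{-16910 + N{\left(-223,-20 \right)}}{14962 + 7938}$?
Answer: $- \frac{29663}{11450} \approx -2.5907$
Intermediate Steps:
$N{\left(L,J \right)} = J^{2} + 192 L$ ($N{\left(L,J \right)} = 192 L + J^{2} = J^{2} + 192 L$)
$\frac{-16910 + N{\left(-223,-20 \right)}}{14962 + 7938} = \frac{-16910 + \left(\left(-20\right)^{2} + 192 \left(-223\right)\right)}{14962 + 7938} = \frac{-16910 + \left(400 - 42816\right)}{22900} = \left(-16910 - 42416\right) \frac{1}{22900} = \left(-59326\right) \frac{1}{22900} = - \frac{29663}{11450}$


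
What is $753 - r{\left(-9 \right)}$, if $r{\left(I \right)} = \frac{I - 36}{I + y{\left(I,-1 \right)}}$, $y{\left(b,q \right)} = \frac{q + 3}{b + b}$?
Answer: $\frac{61341}{82} \approx 748.06$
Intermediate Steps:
$y{\left(b,q \right)} = \frac{3 + q}{2 b}$
$r{\left(I \right)} = \frac{-36 + I}{I + \frac{1}{I}}$ ($r{\left(I \right)} = \frac{I - 36}{I + \frac{3 - 1}{2 I}} = \frac{-36 + I}{I + \frac{1}{2} \frac{1}{I} 2} = \frac{-36 + I}{I + \frac{1}{I}}$)
$753 - r{\left(-9 \right)} = 753 - - \frac{9 \left(-36 - 9\right)}{1 + \left(-9\right)^{2}} = 753 - \left(-9\right) \frac{1}{1 + 81} \left(-45\right) = 753 - \left(-9\right) \frac{1}{82} \left(-45\right) = 753 - \frac{405}{82} = \frac{61341}{82}$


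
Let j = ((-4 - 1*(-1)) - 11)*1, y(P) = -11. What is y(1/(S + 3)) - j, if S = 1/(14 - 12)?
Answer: 3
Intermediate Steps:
S = ½ (S = 1/2 = ½ ≈ 0.50000)
j = -14 (j = ((-4 + 1) - 11)*1 = (-3 - 11)*1 = -14*1 = -14)
y(1/(S + 3)) - j = -11 - 1*(-14) = -11 + 14 = 3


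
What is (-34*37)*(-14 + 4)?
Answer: 12580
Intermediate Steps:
(-34*37)*(-14 + 4) = -1258*(-10) = 12580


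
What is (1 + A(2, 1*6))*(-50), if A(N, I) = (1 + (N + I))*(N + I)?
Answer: -3650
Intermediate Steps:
A(N, I) = (I + N)*(1 + I + N) (A(N, I) = (1 + (I + N))*(I + N) = (1 + I + N)*(I + N) = (I + N)*(1 + I + N))
(1 + A(2, 1*6))*(-50) = (1 + (1*6 + 2 + (1*6)**2 + 2**2 + 2*(1*6)*2))*(-50) = (1 + (6 + 2 + 6**2 + 4 + 2*6*2))*(-50) = (1 + (6 + 2 + 36 + 4 + 24))*(-50) = (1 + 72)*(-50) = 73*(-50) = -3650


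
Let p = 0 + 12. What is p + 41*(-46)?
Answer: -1874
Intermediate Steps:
p = 12
p + 41*(-46) = 12 + 41*(-46) = 12 - 1886 = -1874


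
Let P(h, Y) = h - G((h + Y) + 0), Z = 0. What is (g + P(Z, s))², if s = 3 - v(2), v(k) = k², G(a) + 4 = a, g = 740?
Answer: 555025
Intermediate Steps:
G(a) = -4 + a
s = -1 (s = 3 - 1*2² = 3 - 1*4 = 3 - 4 = -1)
P(h, Y) = 4 - Y (P(h, Y) = h - (-4 + ((h + Y) + 0)) = h - (-4 + ((Y + h) + 0)) = h - (-4 + (Y + h)) = h - (-4 + Y + h) = h + (4 - Y - h) = 4 - Y)
(g + P(Z, s))² = (740 + (4 - 1*(-1)))² = (740 + (4 + 1))² = (740 + 5)² = 745² = 555025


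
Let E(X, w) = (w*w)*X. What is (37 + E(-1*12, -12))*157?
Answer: -265487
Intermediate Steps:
E(X, w) = X*w² (E(X, w) = w²*X = X*w²)
(37 + E(-1*12, -12))*157 = (37 - 1*12*(-12)²)*157 = (37 - 12*144)*157 = (37 - 1728)*157 = -1691*157 = -265487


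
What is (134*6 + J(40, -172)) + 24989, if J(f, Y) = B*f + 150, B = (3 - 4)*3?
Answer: 25823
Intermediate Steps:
B = -3 (B = -1*3 = -3)
J(f, Y) = 150 - 3*f (J(f, Y) = -3*f + 150 = 150 - 3*f)
(134*6 + J(40, -172)) + 24989 = (134*6 + (150 - 3*40)) + 24989 = (804 + (150 - 120)) + 24989 = (804 + 30) + 24989 = 834 + 24989 = 25823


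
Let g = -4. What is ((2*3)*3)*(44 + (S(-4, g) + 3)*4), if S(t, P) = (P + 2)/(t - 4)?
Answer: 1026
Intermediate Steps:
S(t, P) = (2 + P)/(-4 + t)
((2*3)*3)*(44 + (S(-4, g) + 3)*4) = ((2*3)*3)*(44 + ((2 - 4)/(-4 - 4) + 3)*4) = (6*3)*(44 + (-2/(-8) + 3)*4) = 18*(44 + (-1/8*(-2) + 3)*4) = 18*(44 + (1/4 + 3)*4) = 18*(44 + (13/4)*4) = 18*(44 + 13) = 18*57 = 1026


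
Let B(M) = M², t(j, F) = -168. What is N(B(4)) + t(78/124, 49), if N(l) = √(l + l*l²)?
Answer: -168 + 4*√257 ≈ -103.88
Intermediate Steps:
N(l) = √(l + l³)
N(B(4)) + t(78/124, 49) = √(4² + (4²)³) - 168 = √(16 + 16³) - 168 = √(16 + 4096) - 168 = √4112 - 168 = 4*√257 - 168 = -168 + 4*√257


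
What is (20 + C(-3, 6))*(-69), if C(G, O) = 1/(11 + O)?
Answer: -23529/17 ≈ -1384.1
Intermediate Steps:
(20 + C(-3, 6))*(-69) = (20 + 1/(11 + 6))*(-69) = (20 + 1/17)*(-69) = (341/17)*(-69) = -23529/17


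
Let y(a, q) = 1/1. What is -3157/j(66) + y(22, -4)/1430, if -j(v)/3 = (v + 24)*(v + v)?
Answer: 8273/92664 ≈ 0.089280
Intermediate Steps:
y(a, q) = 1
j(v) = -6*v*(24 + v) (j(v) = -3*(v + 24)*(v + v) = -3*(24 + v)*2*v = -6*v*(24 + v))
-3157/j(66) + y(22, -4)/1430 = -3157*(-1/(396*(24 + 66))) + 1/1430 = -3157/((-6*66*90)) + 1*(1/1430) = -3157/(-35640) + 1/1430 = -3157*(-1/35640) + 1/1430 = 287/3240 + 1/1430 = 8273/92664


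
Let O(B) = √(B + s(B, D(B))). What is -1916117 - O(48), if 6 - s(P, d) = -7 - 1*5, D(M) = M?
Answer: -1916117 - √66 ≈ -1.9161e+6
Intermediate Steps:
s(P, d) = 18 (s(P, d) = 6 - (-7 - 1*5) = 6 - (-7 - 5) = 6 - 1*(-12) = 6 + 12 = 18)
O(B) = √(18 + B) (O(B) = √(B + 18) = √(18 + B))
-1916117 - O(48) = -1916117 - √(18 + 48) = -1916117 - √66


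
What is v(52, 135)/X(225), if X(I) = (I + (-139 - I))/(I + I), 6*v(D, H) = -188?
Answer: 14100/139 ≈ 101.44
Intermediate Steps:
v(D, H) = -94/3 (v(D, H) = (1/6)*(-188) = -94/3)
X(I) = -139/(2*I) (X(I) = -139*1/(2*I) = -139/(2*I))
v(52, 135)/X(225) = -94/(3*((-139/2/225))) = -94/(3*((-139/2*1/225))) = -94/(3*(-139/450)) = -94/3*(-450/139) = 14100/139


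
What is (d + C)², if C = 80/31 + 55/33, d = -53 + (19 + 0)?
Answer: 7656289/8649 ≈ 885.22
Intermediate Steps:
d = -34 (d = -53 + 19 = -34)
C = 395/93 (C = 80*(1/31) + 55*(1/33) = 80/31 + 5/3 = 395/93 ≈ 4.2473)
(d + C)² = (-34 + 395/93)² = (-2767/93)² = 7656289/8649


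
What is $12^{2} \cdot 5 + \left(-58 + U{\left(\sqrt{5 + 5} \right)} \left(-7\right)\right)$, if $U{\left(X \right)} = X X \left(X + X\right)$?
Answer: $662 - 140 \sqrt{10} \approx 219.28$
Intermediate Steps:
$U{\left(X \right)} = 2 X^{3}$ ($U{\left(X \right)} = X^{2} \cdot 2 X = 2 X^{3}$)
$12^{2} \cdot 5 + \left(-58 + U{\left(\sqrt{5 + 5} \right)} \left(-7\right)\right) = 12^{2} \cdot 5 + \left(-58 + 2 \left(\sqrt{5 + 5}\right)^{3} \left(-7\right)\right) = 144 \cdot 5 + \left(-58 + 2 \left(\sqrt{10}\right)^{3} \left(-7\right)\right) = 720 + \left(-58 + 2 \cdot 10 \sqrt{10} \left(-7\right)\right) = 720 + \left(-58 + 20 \sqrt{10} \left(-7\right)\right) = 720 - \left(58 + 140 \sqrt{10}\right) = 662 - 140 \sqrt{10}$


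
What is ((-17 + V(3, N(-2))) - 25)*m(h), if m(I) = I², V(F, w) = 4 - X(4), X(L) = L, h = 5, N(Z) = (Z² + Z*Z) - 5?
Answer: -1050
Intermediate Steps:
N(Z) = -5 + 2*Z² (N(Z) = (Z² + Z²) - 5 = 2*Z² - 5 = -5 + 2*Z²)
V(F, w) = 0 (V(F, w) = 4 - 1*4 = 4 - 4 = 0)
((-17 + V(3, N(-2))) - 25)*m(h) = ((-17 + 0) - 25)*5² = (-17 - 25)*25 = -42*25 = -1050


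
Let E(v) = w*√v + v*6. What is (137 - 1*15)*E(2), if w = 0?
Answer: 1464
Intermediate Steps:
E(v) = 6*v (E(v) = 0*√v + v*6 = 0 + 6*v = 6*v)
(137 - 1*15)*E(2) = (137 - 1*15)*(6*2) = (137 - 15)*12 = 122*12 = 1464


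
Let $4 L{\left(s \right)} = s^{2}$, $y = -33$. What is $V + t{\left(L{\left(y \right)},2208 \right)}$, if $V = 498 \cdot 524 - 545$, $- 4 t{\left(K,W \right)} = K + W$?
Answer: $\frac{4156591}{16} \approx 2.5979 \cdot 10^{5}$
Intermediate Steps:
$L{\left(s \right)} = \frac{s^{2}}{4}$
$t{\left(K,W \right)} = - \frac{K}{4} - \frac{W}{4}$ ($t{\left(K,W \right)} = - \frac{K + W}{4} = - \frac{K}{4} - \frac{W}{4}$)
$V = 260407$ ($V = 260952 - 545 = 260407$)
$V + t{\left(L{\left(y \right)},2208 \right)} = 260407 - \left(552 + \frac{\frac{1}{4} \left(-33\right)^{2}}{4}\right) = 260407 - \left(552 + \frac{\frac{1}{4} \cdot 1089}{4}\right) = 260407 - \frac{9921}{16} = \frac{4156591}{16}$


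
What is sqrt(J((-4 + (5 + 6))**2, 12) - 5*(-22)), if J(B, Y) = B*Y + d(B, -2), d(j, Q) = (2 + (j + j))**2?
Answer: sqrt(10698) ≈ 103.43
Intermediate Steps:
d(j, Q) = (2 + 2*j)**2
J(B, Y) = 4*(1 + B)**2 + B*Y (J(B, Y) = B*Y + 4*(1 + B)**2 = 4*(1 + B)**2 + B*Y)
sqrt(J((-4 + (5 + 6))**2, 12) - 5*(-22)) = sqrt((4*(1 + (-4 + (5 + 6))**2)**2 + (-4 + (5 + 6))**2*12) - 5*(-22)) = sqrt((4*(1 + (-4 + 11)**2)**2 + (-4 + 11)**2*12) + 110) = sqrt((4*(1 + 7**2)**2 + 7**2*12) + 110) = sqrt((4*(1 + 49)**2 + 49*12) + 110) = sqrt((4*50**2 + 588) + 110) = sqrt((4*2500 + 588) + 110) = sqrt((10000 + 588) + 110) = sqrt(10588 + 110) = sqrt(10698)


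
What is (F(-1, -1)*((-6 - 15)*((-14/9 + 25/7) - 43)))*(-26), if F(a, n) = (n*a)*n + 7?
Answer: -134264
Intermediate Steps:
F(a, n) = 7 + a*n² (F(a, n) = (a*n)*n + 7 = a*n² + 7 = 7 + a*n²)
(F(-1, -1)*((-6 - 15)*((-14/9 + 25/7) - 43)))*(-26) = ((7 - 1*(-1)²)*((-6 - 15)*((-14/9 + 25/7) - 43)))*(-26) = ((7 - 1*1)*(-21*((-14*⅑ + 25*(⅐)) - 43)))*(-26) = ((7 - 1)*(-21*((-14/9 + 25/7) - 43)))*(-26) = (6*(-21*(127/63 - 43)))*(-26) = (6*(-21*(-2582/63)))*(-26) = (6*(2582/3))*(-26) = 5164*(-26) = -134264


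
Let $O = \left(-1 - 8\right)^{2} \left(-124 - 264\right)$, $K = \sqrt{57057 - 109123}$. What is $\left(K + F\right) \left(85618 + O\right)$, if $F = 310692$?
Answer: $16836399480 + 54190 i \sqrt{52066} \approx 1.6836 \cdot 10^{10} + 1.2365 \cdot 10^{7} i$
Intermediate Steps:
$K = i \sqrt{52066}$ ($K = \sqrt{-52066} = i \sqrt{52066} \approx 228.18 i$)
$O = -31428$ ($O = \left(-9\right)^{2} \left(-388\right) = 81 \left(-388\right) = -31428$)
$\left(K + F\right) \left(85618 + O\right) = \left(i \sqrt{52066} + 310692\right) \left(85618 - 31428\right) = \left(310692 + i \sqrt{52066}\right) 54190 = 16836399480 + 54190 i \sqrt{52066}$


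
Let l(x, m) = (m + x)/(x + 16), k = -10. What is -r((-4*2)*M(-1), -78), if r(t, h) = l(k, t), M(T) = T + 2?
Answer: 3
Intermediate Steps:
M(T) = 2 + T
l(x, m) = (m + x)/(16 + x)
r(t, h) = -5/3 + t/6 (r(t, h) = (t - 10)/(16 - 10) = (-10 + t)/6 = -5/3 + t/6)
-r((-4*2)*M(-1), -78) = -(-5/3 + ((-4*2)*(2 - 1))/6) = -(-5/3 + (-8*1)/6) = -(-5/3 + (⅙)*(-8)) = -(-5/3 - 4/3) = -1*(-3) = 3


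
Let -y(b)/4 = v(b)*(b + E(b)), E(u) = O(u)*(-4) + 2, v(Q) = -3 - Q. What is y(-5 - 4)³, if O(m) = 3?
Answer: 94818816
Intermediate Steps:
E(u) = -10 (E(u) = 3*(-4) + 2 = -12 + 2 = -10)
y(b) = -4*(-10 + b)*(-3 - b) (y(b) = -4*(-3 - b)*(b - 10) = -4*(-3 - b)*(-10 + b) = -4*(-10 + b)*(-3 - b))
y(-5 - 4)³ = (4*(-10 + (-5 - 4))*(3 + (-5 - 4)))³ = (4*(-10 - 9)*(3 - 9))³ = (4*(-19)*(-6))³ = 456³ = 94818816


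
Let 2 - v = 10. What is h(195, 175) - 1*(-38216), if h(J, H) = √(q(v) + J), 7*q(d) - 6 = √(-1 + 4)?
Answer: 38216 + √(9597 + 7*√3)/7 ≈ 38230.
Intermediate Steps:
v = -8 (v = 2 - 1*10 = 2 - 10 = -8)
q(d) = 6/7 + √3/7 (q(d) = 6/7 + √(-1 + 4)/7 = 6/7 + √3/7)
h(J, H) = √(6/7 + J + √3/7) (h(J, H) = √((6/7 + √3/7) + J) = √(6/7 + J + √3/7))
h(195, 175) - 1*(-38216) = √(42 + 7*√3 + 49*195)/7 - 1*(-38216) = √(42 + 7*√3 + 9555)/7 + 38216 = √(9597 + 7*√3)/7 + 38216 = 38216 + √(9597 + 7*√3)/7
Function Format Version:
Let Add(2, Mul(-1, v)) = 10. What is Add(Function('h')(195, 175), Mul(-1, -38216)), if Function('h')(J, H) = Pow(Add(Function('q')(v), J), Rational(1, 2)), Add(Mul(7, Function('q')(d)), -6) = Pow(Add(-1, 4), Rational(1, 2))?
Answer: Add(38216, Mul(Rational(1, 7), Pow(Add(9597, Mul(7, Pow(3, Rational(1, 2)))), Rational(1, 2)))) ≈ 38230.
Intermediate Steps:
v = -8 (v = Add(2, Mul(-1, 10)) = Add(2, -10) = -8)
Function('q')(d) = Add(Rational(6, 7), Mul(Rational(1, 7), Pow(3, Rational(1, 2)))) (Function('q')(d) = Add(Rational(6, 7), Mul(Rational(1, 7), Pow(Add(-1, 4), Rational(1, 2)))) = Add(Rational(6, 7), Mul(Rational(1, 7), Pow(3, Rational(1, 2)))))
Function('h')(J, H) = Pow(Add(Rational(6, 7), J, Mul(Rational(1, 7), Pow(3, Rational(1, 2)))), Rational(1, 2)) (Function('h')(J, H) = Pow(Add(Add(Rational(6, 7), Mul(Rational(1, 7), Pow(3, Rational(1, 2)))), J), Rational(1, 2)) = Pow(Add(Rational(6, 7), J, Mul(Rational(1, 7), Pow(3, Rational(1, 2)))), Rational(1, 2)))
Add(Function('h')(195, 175), Mul(-1, -38216)) = Add(Mul(Rational(1, 7), Pow(Add(42, Mul(7, Pow(3, Rational(1, 2))), Mul(49, 195)), Rational(1, 2))), Mul(-1, -38216)) = Add(Mul(Rational(1, 7), Pow(Add(42, Mul(7, Pow(3, Rational(1, 2))), 9555), Rational(1, 2))), 38216) = Add(Mul(Rational(1, 7), Pow(Add(9597, Mul(7, Pow(3, Rational(1, 2)))), Rational(1, 2))), 38216) = Add(38216, Mul(Rational(1, 7), Pow(Add(9597, Mul(7, Pow(3, Rational(1, 2)))), Rational(1, 2))))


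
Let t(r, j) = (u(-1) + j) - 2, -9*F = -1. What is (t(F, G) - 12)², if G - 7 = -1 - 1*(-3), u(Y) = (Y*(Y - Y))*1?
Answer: 25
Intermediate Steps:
F = ⅑ (F = -⅑*(-1) = ⅑ ≈ 0.11111)
u(Y) = 0 (u(Y) = (Y*0)*1 = 0*1 = 0)
G = 9 (G = 7 + (-1 - 1*(-3)) = 7 + (-1 + 3) = 7 + 2 = 9)
t(r, j) = -2 + j (t(r, j) = (0 + j) - 2 = j - 2 = -2 + j)
(t(F, G) - 12)² = ((-2 + 9) - 12)² = (7 - 12)² = (-5)² = 25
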